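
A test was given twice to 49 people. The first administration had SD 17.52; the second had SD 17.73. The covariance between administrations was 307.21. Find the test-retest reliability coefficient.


r = cov(X,Y) / (SD_X * SD_Y)
r = 307.21 / (17.52 * 17.73)
r = 307.21 / 310.6296
r = 0.989

0.989


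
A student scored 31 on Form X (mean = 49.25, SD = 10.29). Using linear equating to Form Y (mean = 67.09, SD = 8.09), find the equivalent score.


slope = SD_Y / SD_X = 8.09 / 10.29 ~ 0.7862
intercept = mean_Y - slope * mean_X = 67.09 - (8.09 / 10.29) * 49.25 ~ 28.3696
Y = slope * X + intercept. To avoid rounding drift from the rounded slope/intercept, evaluate the equivalent form Y = mean_Y + SD_Y * (X - mean_X) / SD_X at full precision:
Y = 67.09 + 8.09 * (31 - 49.25) / 10.29
Y = 67.09 - 8.09 * 18.25 / 10.29
Y = 67.09 - 147.6425 / 10.29
Y = 67.09 - 14.3482
Y = 52.7418

52.7418


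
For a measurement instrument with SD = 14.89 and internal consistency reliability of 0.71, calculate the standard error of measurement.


SEM = SD * sqrt(1 - rxx)
SEM = 14.89 * sqrt(1 - 0.71)
SEM = 14.89 * sqrt(0.29) = 14.89 * 0.538516
SEM = 8.0185

8.0185


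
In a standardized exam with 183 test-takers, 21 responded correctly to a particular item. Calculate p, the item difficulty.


Item difficulty p = number correct / total examinees
p = 21 / 183
p = 0.1148

0.1148


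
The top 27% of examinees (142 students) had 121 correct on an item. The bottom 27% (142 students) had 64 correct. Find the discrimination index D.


p_upper = 121/142 = 0.8521
p_lower = 64/142 = 0.4507
D = 0.8521 - 0.4507 = 0.4014

0.4014


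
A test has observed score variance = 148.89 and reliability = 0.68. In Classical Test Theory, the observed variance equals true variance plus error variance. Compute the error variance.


var_true = rxx * var_obs = 0.68 * 148.89 = 101.2452
var_error = var_obs - var_true
var_error = 148.89 - 101.2452
var_error = 47.6448

47.6448


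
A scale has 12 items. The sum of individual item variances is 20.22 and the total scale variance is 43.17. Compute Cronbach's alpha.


alpha = (k/(k-1)) * (1 - sum(si^2)/s_total^2)
= (12/11) * (1 - 20.22/43.17)
alpha = 0.5799

0.5799


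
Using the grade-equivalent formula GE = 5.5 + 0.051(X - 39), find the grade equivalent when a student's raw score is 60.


raw - median = 60 - 39 = 21
slope * diff = 0.051 * 21 = 1.071
GE = 5.5 + 1.071
GE = 6.571

6.571


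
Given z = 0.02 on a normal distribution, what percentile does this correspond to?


CDF(z) = 0.5 * (1 + erf(z/sqrt(2)))
erf(0.0141) = 0.016
CDF = 0.508
Percentile rank = 0.508 * 100 = 50.8

50.8


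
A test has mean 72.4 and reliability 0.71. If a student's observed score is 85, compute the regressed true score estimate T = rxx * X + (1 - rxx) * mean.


T_est = rxx * X + (1 - rxx) * mean
T_est = 0.71 * 85 + 0.29 * 72.4
T_est = 60.35 + 20.996
T_est = 81.346

81.346


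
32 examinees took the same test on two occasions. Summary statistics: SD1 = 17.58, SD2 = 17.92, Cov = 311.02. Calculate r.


r = cov(X,Y) / (SD_X * SD_Y)
r = 311.02 / (17.58 * 17.92)
r = 311.02 / 315.0336
r = 0.9873

0.9873


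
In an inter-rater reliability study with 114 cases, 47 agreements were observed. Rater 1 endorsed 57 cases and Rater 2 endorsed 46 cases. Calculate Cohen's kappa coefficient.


P_o = 47/114 = 0.412281
P_e = (57*46 + 57*68) / 12996 = 0.5
kappa = (P_o - P_e) / (1 - P_e)
kappa = (0.412281 - 0.5) / (1 - 0.5)
kappa = -0.1754

-0.1754


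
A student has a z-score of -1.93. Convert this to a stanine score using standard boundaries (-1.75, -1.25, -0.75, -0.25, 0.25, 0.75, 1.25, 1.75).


Stanine boundaries: [-1.75, -1.25, -0.75, -0.25, 0.25, 0.75, 1.25, 1.75]
z = -1.93
Check each boundary:
  z < -1.75
  z < -1.25
  z < -0.75
  z < -0.25
  z < 0.25
  z < 0.75
  z < 1.25
  z < 1.75
Highest qualifying boundary gives stanine = 1

1


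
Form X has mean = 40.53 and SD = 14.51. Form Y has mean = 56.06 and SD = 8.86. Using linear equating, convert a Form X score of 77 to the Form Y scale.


slope = SD_Y / SD_X = 8.86 / 14.51 ~ 0.6106
intercept = mean_Y - slope * mean_X = 56.06 - (8.86 / 14.51) * 40.53 ~ 31.3118
Y = slope * X + intercept. To avoid rounding drift from the rounded slope/intercept, evaluate the equivalent form Y = mean_Y + SD_Y * (X - mean_X) / SD_X at full precision:
Y = 56.06 + 8.86 * (77 - 40.53) / 14.51
Y = 56.06 + 8.86 * 36.47 / 14.51
Y = 56.06 + 323.1242 / 14.51
Y = 56.06 + 22.2691
Y = 78.3291

78.3291


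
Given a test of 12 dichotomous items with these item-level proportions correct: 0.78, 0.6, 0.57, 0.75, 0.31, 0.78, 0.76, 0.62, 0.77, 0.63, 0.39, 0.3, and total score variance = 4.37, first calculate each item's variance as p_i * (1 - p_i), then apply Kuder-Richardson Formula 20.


For each item, compute p_i * q_i:
  Item 1: 0.78 * 0.22 = 0.1716
  Item 2: 0.6 * 0.4 = 0.24
  Item 3: 0.57 * 0.43 = 0.2451
  Item 4: 0.75 * 0.25 = 0.1875
  Item 5: 0.31 * 0.69 = 0.2139
  Item 6: 0.78 * 0.22 = 0.1716
  Item 7: 0.76 * 0.24 = 0.1824
  Item 8: 0.62 * 0.38 = 0.2356
  Item 9: 0.77 * 0.23 = 0.1771
  Item 10: 0.63 * 0.37 = 0.2331
  Item 11: 0.39 * 0.61 = 0.2379
  Item 12: 0.3 * 0.7 = 0.21
Sum(p_i * q_i) = 0.1716 + 0.24 + 0.2451 + 0.1875 + 0.2139 + 0.1716 + 0.1824 + 0.2356 + 0.1771 + 0.2331 + 0.2379 + 0.21 = 2.5058
KR-20 = (k/(k-1)) * (1 - Sum(p_i*q_i) / Var_total)
= (12/11) * (1 - 2.5058/4.37)
= 1.0909 * 0.4266
KR-20 = 0.4654

0.4654


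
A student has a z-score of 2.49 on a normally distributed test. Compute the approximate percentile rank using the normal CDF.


CDF(z) = 0.5 * (1 + erf(z/sqrt(2)))
erf(1.7607) = 0.9872
CDF = 0.9936
Percentile rank = 0.9936 * 100 = 99.36

99.36


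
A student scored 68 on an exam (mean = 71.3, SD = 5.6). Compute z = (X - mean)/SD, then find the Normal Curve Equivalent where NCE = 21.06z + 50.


z = (X - mean) / SD = (68 - 71.3) / 5.6
z = -3.3 / 5.6
z = -0.5893
NCE = NCE = 21.06z + 50
Carry z at full precision (z = -3.3 / 5.6) into the conversion:
NCE = 21.06 * (-3.3 / 5.6) + 50 = -69.498 / 5.6 + 50
NCE = -12.4104 + 50
NCE = 37.5896

37.5896


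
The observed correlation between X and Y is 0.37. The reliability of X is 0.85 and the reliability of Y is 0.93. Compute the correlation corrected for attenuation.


r_corrected = rxy / sqrt(rxx * ryy)
= 0.37 / sqrt(0.85 * 0.93)
= 0.37 / sqrt(0.7905)
= 0.37 / 0.889101
r_corrected = 0.4162

0.4162


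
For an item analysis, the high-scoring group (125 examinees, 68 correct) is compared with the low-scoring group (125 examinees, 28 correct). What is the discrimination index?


p_upper = 68/125 = 0.544
p_lower = 28/125 = 0.224
D = 0.544 - 0.224 = 0.32

0.32


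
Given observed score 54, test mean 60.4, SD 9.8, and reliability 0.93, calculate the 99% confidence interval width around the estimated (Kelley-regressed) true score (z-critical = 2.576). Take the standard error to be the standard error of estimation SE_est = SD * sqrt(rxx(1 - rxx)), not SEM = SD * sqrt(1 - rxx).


True score estimate = 0.93*54 + 0.07*60.4 = 54.448
SE_est = SD * sqrt(rxx * (1 - rxx)) = 9.8 * sqrt(0.93 * 0.07) = 9.8 * sqrt(0.0651) = 2.500441
CI = T_est +/- z * SE_est, so width = 2 * z * SE_est = 2 * 2.576 * 2.500441
Width = 12.8823

12.8823


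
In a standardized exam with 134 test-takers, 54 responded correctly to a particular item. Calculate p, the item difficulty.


Item difficulty p = number correct / total examinees
p = 54 / 134
p = 0.403

0.403


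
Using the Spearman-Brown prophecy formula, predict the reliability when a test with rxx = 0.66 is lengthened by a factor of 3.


r_new = (n * rxx) / (1 + (n-1) * rxx)
r_new = (3 * 0.66) / (1 + 2 * 0.66)
r_new = 1.98 / 2.32
r_new = 0.8534

0.8534


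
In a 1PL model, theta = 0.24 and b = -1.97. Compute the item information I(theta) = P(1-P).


P = 1/(1+exp(-(0.24--1.97))) = 0.9011
I = P*(1-P) = 0.9011 * 0.0989
I = 0.0891

0.0891


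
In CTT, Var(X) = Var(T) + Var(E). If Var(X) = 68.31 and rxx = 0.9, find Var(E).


var_true = rxx * var_obs = 0.9 * 68.31 = 61.479
var_error = var_obs - var_true
var_error = 68.31 - 61.479
var_error = 6.831

6.831


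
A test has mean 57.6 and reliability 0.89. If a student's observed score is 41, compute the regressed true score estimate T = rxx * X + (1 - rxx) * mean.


T_est = rxx * X + (1 - rxx) * mean
T_est = 0.89 * 41 + 0.11 * 57.6
T_est = 36.49 + 6.336
T_est = 42.826

42.826


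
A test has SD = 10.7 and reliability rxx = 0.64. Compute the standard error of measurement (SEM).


SEM = SD * sqrt(1 - rxx)
SEM = 10.7 * sqrt(1 - 0.64)
SEM = 10.7 * sqrt(0.36) = 10.7 * 0.6
SEM = 6.42

6.42


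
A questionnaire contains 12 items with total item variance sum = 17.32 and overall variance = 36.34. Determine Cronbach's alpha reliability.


alpha = (k/(k-1)) * (1 - sum(si^2)/s_total^2)
= (12/11) * (1 - 17.32/36.34)
alpha = 0.571

0.571


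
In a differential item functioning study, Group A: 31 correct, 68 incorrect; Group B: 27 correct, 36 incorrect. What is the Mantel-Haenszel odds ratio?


Odds_A = 31/68 = 0.4559
Odds_B = 27/36 = 0.75
OR = Odds_A / Odds_B = 0.4559 / 0.75
Exactly, OR = (31 * 36) / (68 * 27) = 1116 / 1836
OR = 0.6078

0.6078


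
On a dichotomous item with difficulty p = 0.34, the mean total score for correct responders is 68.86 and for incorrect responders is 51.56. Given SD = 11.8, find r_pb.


q = 1 - p = 0.66
rpb = ((M1 - M0) / SD) * sqrt(p * q)
rpb = ((68.86 - 51.56) / 11.8) * sqrt(0.34 * 0.66)
rpb = 0.6945

0.6945


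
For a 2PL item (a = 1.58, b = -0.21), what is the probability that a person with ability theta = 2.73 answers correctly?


a*(theta - b) = 1.58 * (2.73 - -0.21) = 4.6452
exp(-4.6452) = 0.0096
P = 1 / (1 + 0.0096)
P = 0.9905

0.9905


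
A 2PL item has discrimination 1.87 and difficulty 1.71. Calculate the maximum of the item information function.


For 2PL, max info at theta = b = 1.71
I_max = a^2 / 4 = 1.87^2 / 4
= 3.4969 / 4
I_max = 0.8742

0.8742


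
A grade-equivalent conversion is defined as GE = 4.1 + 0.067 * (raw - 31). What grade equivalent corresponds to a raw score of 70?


raw - median = 70 - 31 = 39
slope * diff = 0.067 * 39 = 2.613
GE = 4.1 + 2.613
GE = 6.713

6.713


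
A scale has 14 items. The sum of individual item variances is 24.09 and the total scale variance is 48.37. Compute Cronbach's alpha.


alpha = (k/(k-1)) * (1 - sum(si^2)/s_total^2)
= (14/13) * (1 - 24.09/48.37)
alpha = 0.5406

0.5406


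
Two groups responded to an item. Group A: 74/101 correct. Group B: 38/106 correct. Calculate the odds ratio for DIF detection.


Odds_A = 74/27 = 2.7407
Odds_B = 38/68 = 0.5588
OR = Odds_A / Odds_B = 2.7407 / 0.5588
Exactly, OR = (74 * 68) / (27 * 38) = 5032 / 1026
OR = 4.9045

4.9045


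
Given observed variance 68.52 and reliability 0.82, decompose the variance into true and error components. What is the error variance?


var_true = rxx * var_obs = 0.82 * 68.52 = 56.1864
var_error = var_obs - var_true
var_error = 68.52 - 56.1864
var_error = 12.3336

12.3336


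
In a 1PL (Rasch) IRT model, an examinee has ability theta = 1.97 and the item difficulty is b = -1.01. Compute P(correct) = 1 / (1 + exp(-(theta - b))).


theta - b = 1.97 - -1.01 = 2.98
exp(-(theta - b)) = exp(-2.98) = 0.0508
P = 1 / (1 + 0.0508)
P = 0.9517

0.9517


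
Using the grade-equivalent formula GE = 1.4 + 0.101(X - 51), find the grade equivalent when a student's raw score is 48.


raw - median = 48 - 51 = -3
slope * diff = 0.101 * -3 = -0.303
GE = 1.4 + -0.303
GE = 1.097

1.097


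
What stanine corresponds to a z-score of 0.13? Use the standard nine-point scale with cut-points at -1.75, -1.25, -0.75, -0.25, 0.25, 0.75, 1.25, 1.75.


Stanine boundaries: [-1.75, -1.25, -0.75, -0.25, 0.25, 0.75, 1.25, 1.75]
z = 0.13
Check each boundary:
  z >= -1.75 -> could be stanine 2
  z >= -1.25 -> could be stanine 3
  z >= -0.75 -> could be stanine 4
  z >= -0.25 -> could be stanine 5
  z < 0.25
  z < 0.75
  z < 1.25
  z < 1.75
Highest qualifying boundary gives stanine = 5

5


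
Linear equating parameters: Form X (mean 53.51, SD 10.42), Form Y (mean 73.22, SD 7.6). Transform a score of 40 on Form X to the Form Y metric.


slope = SD_Y / SD_X = 7.6 / 10.42 ~ 0.7294
intercept = mean_Y - slope * mean_X = 73.22 - (7.6 / 10.42) * 53.51 ~ 34.1916
Y = slope * X + intercept. To avoid rounding drift from the rounded slope/intercept, evaluate the equivalent form Y = mean_Y + SD_Y * (X - mean_X) / SD_X at full precision:
Y = 73.22 + 7.6 * (40 - 53.51) / 10.42
Y = 73.22 - 7.6 * 13.51 / 10.42
Y = 73.22 - 102.676 / 10.42
Y = 73.22 - 9.8537
Y = 63.3663

63.3663


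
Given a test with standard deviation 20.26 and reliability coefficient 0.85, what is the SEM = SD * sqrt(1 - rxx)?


SEM = SD * sqrt(1 - rxx)
SEM = 20.26 * sqrt(1 - 0.85)
SEM = 20.26 * sqrt(0.15) = 20.26 * 0.387298
SEM = 7.8467

7.8467


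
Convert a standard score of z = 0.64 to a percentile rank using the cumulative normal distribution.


CDF(z) = 0.5 * (1 + erf(z/sqrt(2)))
erf(0.4525) = 0.4778
CDF = 0.7389
Percentile rank = 0.7389 * 100 = 73.89

73.89


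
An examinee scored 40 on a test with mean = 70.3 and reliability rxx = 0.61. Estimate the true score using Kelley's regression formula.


T_est = rxx * X + (1 - rxx) * mean
T_est = 0.61 * 40 + 0.39 * 70.3
T_est = 24.4 + 27.417
T_est = 51.817

51.817


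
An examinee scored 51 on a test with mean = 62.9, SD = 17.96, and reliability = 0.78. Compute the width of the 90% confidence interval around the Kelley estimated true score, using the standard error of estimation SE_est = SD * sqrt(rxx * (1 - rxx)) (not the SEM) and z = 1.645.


True score estimate = 0.78*51 + 0.22*62.9 = 53.618
SE_est = SD * sqrt(rxx * (1 - rxx)) = 17.96 * sqrt(0.78 * 0.22) = 17.96 * sqrt(0.1716) = 7.439864
CI = T_est +/- z * SE_est, so width = 2 * z * SE_est = 2 * 1.645 * 7.439864
Width = 24.4772

24.4772


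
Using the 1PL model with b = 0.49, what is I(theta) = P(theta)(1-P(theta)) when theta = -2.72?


P = 1/(1+exp(-(-2.72-0.49))) = 0.0388
I = P*(1-P) = 0.0388 * 0.9612
I = 0.0373

0.0373


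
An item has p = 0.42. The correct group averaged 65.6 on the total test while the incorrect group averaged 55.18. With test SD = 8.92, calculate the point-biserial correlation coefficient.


q = 1 - p = 0.58
rpb = ((M1 - M0) / SD) * sqrt(p * q)
rpb = ((65.6 - 55.18) / 8.92) * sqrt(0.42 * 0.58)
rpb = 0.5766

0.5766


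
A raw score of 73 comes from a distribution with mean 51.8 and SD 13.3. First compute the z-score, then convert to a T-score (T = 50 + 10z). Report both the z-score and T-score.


z = (X - mean) / SD = (73 - 51.8) / 13.3
z = 21.2 / 13.3
z = 1.594
T-score = T = 50 + 10z
Carry z at full precision (z = 21.2 / 13.3) into the conversion:
T-score = 50 + 10 * (21.2 / 13.3) = 50 + 212 / 13.3
T-score = 50 + 15.9398
T-score = 65.9398

65.9398


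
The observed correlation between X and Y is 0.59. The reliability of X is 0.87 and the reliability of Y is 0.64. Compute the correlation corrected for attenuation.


r_corrected = rxy / sqrt(rxx * ryy)
= 0.59 / sqrt(0.87 * 0.64)
= 0.59 / sqrt(0.5568)
= 0.59 / 0.74619
r_corrected = 0.7907

0.7907


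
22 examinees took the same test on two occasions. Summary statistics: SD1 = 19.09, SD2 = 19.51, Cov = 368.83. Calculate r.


r = cov(X,Y) / (SD_X * SD_Y)
r = 368.83 / (19.09 * 19.51)
r = 368.83 / 372.4459
r = 0.9903

0.9903


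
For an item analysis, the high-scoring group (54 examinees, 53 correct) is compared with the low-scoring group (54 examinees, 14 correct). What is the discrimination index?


p_upper = 53/54 = 0.9815
p_lower = 14/54 = 0.2593
D = 0.9815 - 0.2593 = 0.7222

0.7222


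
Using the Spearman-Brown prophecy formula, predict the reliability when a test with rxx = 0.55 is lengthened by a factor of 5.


r_new = (n * rxx) / (1 + (n-1) * rxx)
r_new = (5 * 0.55) / (1 + 4 * 0.55)
r_new = 2.75 / 3.2
r_new = 0.8594

0.8594


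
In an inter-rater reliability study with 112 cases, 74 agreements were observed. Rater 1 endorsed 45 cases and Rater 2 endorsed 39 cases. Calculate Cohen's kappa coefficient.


P_o = 74/112 = 0.660714
P_e = (45*39 + 67*73) / 12544 = 0.529815
kappa = (P_o - P_e) / (1 - P_e)
kappa = (0.660714 - 0.529815) / (1 - 0.529815)
kappa = 0.2784

0.2784


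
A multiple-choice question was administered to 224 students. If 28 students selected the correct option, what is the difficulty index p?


Item difficulty p = number correct / total examinees
p = 28 / 224
p = 0.125

0.125


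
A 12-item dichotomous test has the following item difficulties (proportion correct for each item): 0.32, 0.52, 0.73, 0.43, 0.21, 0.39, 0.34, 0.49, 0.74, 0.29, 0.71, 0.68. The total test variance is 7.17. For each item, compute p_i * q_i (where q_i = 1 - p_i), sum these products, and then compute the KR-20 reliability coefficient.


For each item, compute p_i * q_i:
  Item 1: 0.32 * 0.68 = 0.2176
  Item 2: 0.52 * 0.48 = 0.2496
  Item 3: 0.73 * 0.27 = 0.1971
  Item 4: 0.43 * 0.57 = 0.2451
  Item 5: 0.21 * 0.79 = 0.1659
  Item 6: 0.39 * 0.61 = 0.2379
  Item 7: 0.34 * 0.66 = 0.2244
  Item 8: 0.49 * 0.51 = 0.2499
  Item 9: 0.74 * 0.26 = 0.1924
  Item 10: 0.29 * 0.71 = 0.2059
  Item 11: 0.71 * 0.29 = 0.2059
  Item 12: 0.68 * 0.32 = 0.2176
Sum(p_i * q_i) = 0.2176 + 0.2496 + 0.1971 + 0.2451 + 0.1659 + 0.2379 + 0.2244 + 0.2499 + 0.1924 + 0.2059 + 0.2059 + 0.2176 = 2.6093
KR-20 = (k/(k-1)) * (1 - Sum(p_i*q_i) / Var_total)
= (12/11) * (1 - 2.6093/7.17)
= 1.0909 * 0.6361
KR-20 = 0.6939

0.6939


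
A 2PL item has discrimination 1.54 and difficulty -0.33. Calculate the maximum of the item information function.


For 2PL, max info at theta = b = -0.33
I_max = a^2 / 4 = 1.54^2 / 4
= 2.3716 / 4
I_max = 0.5929

0.5929


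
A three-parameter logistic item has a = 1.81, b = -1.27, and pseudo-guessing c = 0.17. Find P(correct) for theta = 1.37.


logit = 1.81*(1.37 - -1.27) = 4.7784
P* = 1/(1 + exp(-4.7784)) = 0.9917
P = 0.17 + (1 - 0.17) * 0.9917
P = 0.9931

0.9931


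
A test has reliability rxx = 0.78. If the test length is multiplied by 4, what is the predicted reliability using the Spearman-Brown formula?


r_new = (n * rxx) / (1 + (n-1) * rxx)
r_new = (4 * 0.78) / (1 + 3 * 0.78)
r_new = 3.12 / 3.34
r_new = 0.9341

0.9341


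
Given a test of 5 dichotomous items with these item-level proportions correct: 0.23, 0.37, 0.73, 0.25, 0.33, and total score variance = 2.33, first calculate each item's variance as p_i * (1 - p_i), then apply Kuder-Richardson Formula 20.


For each item, compute p_i * q_i:
  Item 1: 0.23 * 0.77 = 0.1771
  Item 2: 0.37 * 0.63 = 0.2331
  Item 3: 0.73 * 0.27 = 0.1971
  Item 4: 0.25 * 0.75 = 0.1875
  Item 5: 0.33 * 0.67 = 0.2211
Sum(p_i * q_i) = 0.1771 + 0.2331 + 0.1971 + 0.1875 + 0.2211 = 1.0159
KR-20 = (k/(k-1)) * (1 - Sum(p_i*q_i) / Var_total)
= (5/4) * (1 - 1.0159/2.33)
= 1.25 * 0.564
KR-20 = 0.705

0.705


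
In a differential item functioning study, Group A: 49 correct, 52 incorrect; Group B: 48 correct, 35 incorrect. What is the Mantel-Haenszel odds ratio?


Odds_A = 49/52 = 0.9423
Odds_B = 48/35 = 1.3714
OR = Odds_A / Odds_B = 0.9423 / 1.3714
Exactly, OR = (49 * 35) / (52 * 48) = 1715 / 2496
OR = 0.6871

0.6871


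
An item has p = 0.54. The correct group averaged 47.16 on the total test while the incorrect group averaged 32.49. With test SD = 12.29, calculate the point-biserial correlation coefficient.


q = 1 - p = 0.46
rpb = ((M1 - M0) / SD) * sqrt(p * q)
rpb = ((47.16 - 32.49) / 12.29) * sqrt(0.54 * 0.46)
rpb = 0.5949

0.5949


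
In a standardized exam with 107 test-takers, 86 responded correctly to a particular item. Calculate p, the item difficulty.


Item difficulty p = number correct / total examinees
p = 86 / 107
p = 0.8037

0.8037


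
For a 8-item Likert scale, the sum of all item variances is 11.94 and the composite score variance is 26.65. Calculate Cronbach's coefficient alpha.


alpha = (k/(k-1)) * (1 - sum(si^2)/s_total^2)
= (8/7) * (1 - 11.94/26.65)
alpha = 0.6308

0.6308


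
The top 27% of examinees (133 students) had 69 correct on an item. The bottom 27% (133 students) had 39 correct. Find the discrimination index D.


p_upper = 69/133 = 0.5188
p_lower = 39/133 = 0.2932
D = 0.5188 - 0.2932 = 0.2256

0.2256


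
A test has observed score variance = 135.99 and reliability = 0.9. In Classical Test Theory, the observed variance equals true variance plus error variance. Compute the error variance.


var_true = rxx * var_obs = 0.9 * 135.99 = 122.391
var_error = var_obs - var_true
var_error = 135.99 - 122.391
var_error = 13.599

13.599


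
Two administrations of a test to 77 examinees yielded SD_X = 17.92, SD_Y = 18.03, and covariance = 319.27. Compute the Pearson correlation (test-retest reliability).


r = cov(X,Y) / (SD_X * SD_Y)
r = 319.27 / (17.92 * 18.03)
r = 319.27 / 323.0976
r = 0.9882

0.9882


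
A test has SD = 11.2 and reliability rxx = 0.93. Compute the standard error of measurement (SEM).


SEM = SD * sqrt(1 - rxx)
SEM = 11.2 * sqrt(1 - 0.93)
SEM = 11.2 * sqrt(0.07) = 11.2 * 0.264575
SEM = 2.9632

2.9632


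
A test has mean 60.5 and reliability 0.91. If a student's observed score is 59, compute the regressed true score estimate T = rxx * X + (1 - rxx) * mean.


T_est = rxx * X + (1 - rxx) * mean
T_est = 0.91 * 59 + 0.09 * 60.5
T_est = 53.69 + 5.445
T_est = 59.135

59.135


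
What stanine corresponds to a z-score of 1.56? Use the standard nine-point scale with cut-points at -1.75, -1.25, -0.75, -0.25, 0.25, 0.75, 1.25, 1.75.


Stanine boundaries: [-1.75, -1.25, -0.75, -0.25, 0.25, 0.75, 1.25, 1.75]
z = 1.56
Check each boundary:
  z >= -1.75 -> could be stanine 2
  z >= -1.25 -> could be stanine 3
  z >= -0.75 -> could be stanine 4
  z >= -0.25 -> could be stanine 5
  z >= 0.25 -> could be stanine 6
  z >= 0.75 -> could be stanine 7
  z >= 1.25 -> could be stanine 8
  z < 1.75
Highest qualifying boundary gives stanine = 8

8


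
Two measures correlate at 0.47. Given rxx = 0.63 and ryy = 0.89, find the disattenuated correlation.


r_corrected = rxy / sqrt(rxx * ryy)
= 0.47 / sqrt(0.63 * 0.89)
= 0.47 / sqrt(0.5607)
= 0.47 / 0.748799
r_corrected = 0.6277

0.6277


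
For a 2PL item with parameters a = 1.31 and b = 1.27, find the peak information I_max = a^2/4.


For 2PL, max info at theta = b = 1.27
I_max = a^2 / 4 = 1.31^2 / 4
= 1.7161 / 4
I_max = 0.429

0.429


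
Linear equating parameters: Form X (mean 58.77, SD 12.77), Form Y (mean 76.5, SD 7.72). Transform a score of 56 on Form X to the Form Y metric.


slope = SD_Y / SD_X = 7.72 / 12.77 ~ 0.6045
intercept = mean_Y - slope * mean_X = 76.5 - (7.72 / 12.77) * 58.77 ~ 40.9711
Y = slope * X + intercept. To avoid rounding drift from the rounded slope/intercept, evaluate the equivalent form Y = mean_Y + SD_Y * (X - mean_X) / SD_X at full precision:
Y = 76.5 + 7.72 * (56 - 58.77) / 12.77
Y = 76.5 - 7.72 * 2.77 / 12.77
Y = 76.5 - 21.3844 / 12.77
Y = 76.5 - 1.6746
Y = 74.8254

74.8254


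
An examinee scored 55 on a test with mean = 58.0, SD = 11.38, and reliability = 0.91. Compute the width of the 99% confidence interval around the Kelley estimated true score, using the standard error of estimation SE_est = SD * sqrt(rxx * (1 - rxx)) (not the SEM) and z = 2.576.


True score estimate = 0.91*55 + 0.09*58.0 = 55.27
SE_est = SD * sqrt(rxx * (1 - rxx)) = 11.38 * sqrt(0.91 * 0.09) = 11.38 * sqrt(0.0819) = 3.256748
CI = T_est +/- z * SE_est, so width = 2 * z * SE_est = 2 * 2.576 * 3.256748
Width = 16.7788

16.7788


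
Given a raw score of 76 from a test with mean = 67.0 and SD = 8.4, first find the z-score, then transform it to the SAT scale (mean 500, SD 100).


z = (X - mean) / SD = (76 - 67.0) / 8.4
z = 9.0 / 8.4
z = 1.0714
SAT-scale = SAT = 500 + 100z
Carry z at full precision (z = 9.0 / 8.4) into the conversion:
SAT-scale = 500 + 100 * (9.0 / 8.4) = 500 + 900 / 8.4
SAT-scale = 500 + 107.1429
SAT-scale = 607.1429

607.1429


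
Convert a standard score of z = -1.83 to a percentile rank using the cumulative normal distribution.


CDF(z) = 0.5 * (1 + erf(z/sqrt(2)))
erf(-1.294) = -0.9328
CDF = 0.0336
Percentile rank = 0.0336 * 100 = 3.36

3.36


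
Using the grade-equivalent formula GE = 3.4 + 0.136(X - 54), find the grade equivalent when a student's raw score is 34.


raw - median = 34 - 54 = -20
slope * diff = 0.136 * -20 = -2.72
GE = 3.4 + -2.72
GE = 0.68

0.68


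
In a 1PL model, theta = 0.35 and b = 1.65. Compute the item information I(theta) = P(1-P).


P = 1/(1+exp(-(0.35-1.65))) = 0.2142
I = P*(1-P) = 0.2142 * 0.7858
I = 0.1683

0.1683


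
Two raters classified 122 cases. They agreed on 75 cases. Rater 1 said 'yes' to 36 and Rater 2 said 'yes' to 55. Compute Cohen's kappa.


P_o = 75/122 = 0.614754
P_e = (36*55 + 86*67) / 14884 = 0.520156
kappa = (P_o - P_e) / (1 - P_e)
kappa = (0.614754 - 0.520156) / (1 - 0.520156)
kappa = 0.1971

0.1971


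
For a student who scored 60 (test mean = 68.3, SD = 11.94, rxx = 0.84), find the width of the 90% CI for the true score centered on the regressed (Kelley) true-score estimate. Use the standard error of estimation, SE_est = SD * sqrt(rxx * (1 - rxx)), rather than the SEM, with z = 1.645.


True score estimate = 0.84*60 + 0.16*68.3 = 61.328
SE_est = SD * sqrt(rxx * (1 - rxx)) = 11.94 * sqrt(0.84 * 0.16) = 11.94 * sqrt(0.1344) = 4.377276
CI = T_est +/- z * SE_est, so width = 2 * z * SE_est = 2 * 1.645 * 4.377276
Width = 14.4012

14.4012


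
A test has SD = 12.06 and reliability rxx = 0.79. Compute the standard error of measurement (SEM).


SEM = SD * sqrt(1 - rxx)
SEM = 12.06 * sqrt(1 - 0.79)
SEM = 12.06 * sqrt(0.21) = 12.06 * 0.458258
SEM = 5.5266

5.5266


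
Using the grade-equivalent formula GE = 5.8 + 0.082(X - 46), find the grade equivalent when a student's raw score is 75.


raw - median = 75 - 46 = 29
slope * diff = 0.082 * 29 = 2.378
GE = 5.8 + 2.378
GE = 8.178

8.178


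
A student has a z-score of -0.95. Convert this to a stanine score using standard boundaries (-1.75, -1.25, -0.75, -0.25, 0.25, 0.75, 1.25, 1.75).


Stanine boundaries: [-1.75, -1.25, -0.75, -0.25, 0.25, 0.75, 1.25, 1.75]
z = -0.95
Check each boundary:
  z >= -1.75 -> could be stanine 2
  z >= -1.25 -> could be stanine 3
  z < -0.75
  z < -0.25
  z < 0.25
  z < 0.75
  z < 1.25
  z < 1.75
Highest qualifying boundary gives stanine = 3

3


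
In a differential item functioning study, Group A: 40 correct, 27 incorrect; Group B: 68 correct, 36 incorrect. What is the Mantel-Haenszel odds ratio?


Odds_A = 40/27 = 1.4815
Odds_B = 68/36 = 1.8889
OR = Odds_A / Odds_B = 1.4815 / 1.8889
Exactly, OR = (40 * 36) / (27 * 68) = 1440 / 1836
OR = 0.7843

0.7843


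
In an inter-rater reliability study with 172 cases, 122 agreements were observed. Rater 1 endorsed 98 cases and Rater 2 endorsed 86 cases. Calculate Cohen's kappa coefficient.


P_o = 122/172 = 0.709302
P_e = (98*86 + 74*86) / 29584 = 0.5
kappa = (P_o - P_e) / (1 - P_e)
kappa = (0.709302 - 0.5) / (1 - 0.5)
kappa = 0.4186

0.4186


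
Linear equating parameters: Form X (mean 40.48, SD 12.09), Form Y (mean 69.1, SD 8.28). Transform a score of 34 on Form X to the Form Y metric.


slope = SD_Y / SD_X = 8.28 / 12.09 ~ 0.6849
intercept = mean_Y - slope * mean_X = 69.1 - (8.28 / 12.09) * 40.48 ~ 41.3767
Y = slope * X + intercept. To avoid rounding drift from the rounded slope/intercept, evaluate the equivalent form Y = mean_Y + SD_Y * (X - mean_X) / SD_X at full precision:
Y = 69.1 + 8.28 * (34 - 40.48) / 12.09
Y = 69.1 - 8.28 * 6.48 / 12.09
Y = 69.1 - 53.6544 / 12.09
Y = 69.1 - 4.4379
Y = 64.6621

64.6621


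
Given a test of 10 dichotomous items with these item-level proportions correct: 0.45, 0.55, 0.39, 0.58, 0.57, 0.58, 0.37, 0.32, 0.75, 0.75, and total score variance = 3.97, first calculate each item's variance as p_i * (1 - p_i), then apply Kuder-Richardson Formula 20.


For each item, compute p_i * q_i:
  Item 1: 0.45 * 0.55 = 0.2475
  Item 2: 0.55 * 0.45 = 0.2475
  Item 3: 0.39 * 0.61 = 0.2379
  Item 4: 0.58 * 0.42 = 0.2436
  Item 5: 0.57 * 0.43 = 0.2451
  Item 6: 0.58 * 0.42 = 0.2436
  Item 7: 0.37 * 0.63 = 0.2331
  Item 8: 0.32 * 0.68 = 0.2176
  Item 9: 0.75 * 0.25 = 0.1875
  Item 10: 0.75 * 0.25 = 0.1875
Sum(p_i * q_i) = 0.2475 + 0.2475 + 0.2379 + 0.2436 + 0.2451 + 0.2436 + 0.2331 + 0.2176 + 0.1875 + 0.1875 = 2.2909
KR-20 = (k/(k-1)) * (1 - Sum(p_i*q_i) / Var_total)
= (10/9) * (1 - 2.2909/3.97)
= 1.1111 * 0.4229
KR-20 = 0.4699

0.4699


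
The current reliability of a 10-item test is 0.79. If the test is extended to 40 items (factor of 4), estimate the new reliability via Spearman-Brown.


r_new = (n * rxx) / (1 + (n-1) * rxx)
r_new = (4 * 0.79) / (1 + 3 * 0.79)
r_new = 3.16 / 3.37
r_new = 0.9377

0.9377


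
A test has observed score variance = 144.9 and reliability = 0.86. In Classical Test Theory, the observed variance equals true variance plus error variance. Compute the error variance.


var_true = rxx * var_obs = 0.86 * 144.9 = 124.614
var_error = var_obs - var_true
var_error = 144.9 - 124.614
var_error = 20.286

20.286


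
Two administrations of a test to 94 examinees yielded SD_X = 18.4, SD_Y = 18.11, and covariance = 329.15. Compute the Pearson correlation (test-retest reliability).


r = cov(X,Y) / (SD_X * SD_Y)
r = 329.15 / (18.4 * 18.11)
r = 329.15 / 333.224
r = 0.9878

0.9878


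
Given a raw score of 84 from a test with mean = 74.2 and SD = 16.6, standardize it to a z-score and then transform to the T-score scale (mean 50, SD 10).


z = (X - mean) / SD = (84 - 74.2) / 16.6
z = 9.8 / 16.6
z = 0.5904
T-score = T = 50 + 10z
Carry z at full precision (z = 9.8 / 16.6) into the conversion:
T-score = 50 + 10 * (9.8 / 16.6) = 50 + 98 / 16.6
T-score = 50 + 5.9036
T-score = 55.9036

55.9036


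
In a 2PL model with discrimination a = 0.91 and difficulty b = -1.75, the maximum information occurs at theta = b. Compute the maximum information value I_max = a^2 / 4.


For 2PL, max info at theta = b = -1.75
I_max = a^2 / 4 = 0.91^2 / 4
= 0.8281 / 4
I_max = 0.207

0.207


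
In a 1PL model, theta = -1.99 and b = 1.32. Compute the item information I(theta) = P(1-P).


P = 1/(1+exp(-(-1.99-1.32))) = 0.0352
I = P*(1-P) = 0.0352 * 0.9648
I = 0.034

0.034


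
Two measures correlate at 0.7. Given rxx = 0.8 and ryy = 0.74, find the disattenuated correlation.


r_corrected = rxy / sqrt(rxx * ryy)
= 0.7 / sqrt(0.8 * 0.74)
= 0.7 / sqrt(0.592)
= 0.7 / 0.769415
r_corrected = 0.9098

0.9098


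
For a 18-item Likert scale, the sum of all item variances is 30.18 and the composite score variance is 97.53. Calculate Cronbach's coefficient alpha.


alpha = (k/(k-1)) * (1 - sum(si^2)/s_total^2)
= (18/17) * (1 - 30.18/97.53)
alpha = 0.7312

0.7312


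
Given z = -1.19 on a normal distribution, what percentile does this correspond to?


CDF(z) = 0.5 * (1 + erf(z/sqrt(2)))
erf(-0.8415) = -0.766
CDF = 0.117
Percentile rank = 0.117 * 100 = 11.7

11.7


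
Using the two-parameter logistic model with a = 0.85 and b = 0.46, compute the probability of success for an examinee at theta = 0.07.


a*(theta - b) = 0.85 * (0.07 - 0.46) = -0.3315
exp(--0.3315) = 1.3931
P = 1 / (1 + 1.3931)
P = 0.4179

0.4179


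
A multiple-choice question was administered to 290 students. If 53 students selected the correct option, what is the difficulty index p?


Item difficulty p = number correct / total examinees
p = 53 / 290
p = 0.1828

0.1828


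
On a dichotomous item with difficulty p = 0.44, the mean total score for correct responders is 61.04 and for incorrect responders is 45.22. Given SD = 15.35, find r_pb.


q = 1 - p = 0.56
rpb = ((M1 - M0) / SD) * sqrt(p * q)
rpb = ((61.04 - 45.22) / 15.35) * sqrt(0.44 * 0.56)
rpb = 0.5116

0.5116


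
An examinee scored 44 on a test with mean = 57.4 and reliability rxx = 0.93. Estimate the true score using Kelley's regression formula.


T_est = rxx * X + (1 - rxx) * mean
T_est = 0.93 * 44 + 0.07 * 57.4
T_est = 40.92 + 4.018
T_est = 44.938

44.938


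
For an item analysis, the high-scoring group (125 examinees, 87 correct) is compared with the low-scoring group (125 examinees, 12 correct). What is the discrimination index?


p_upper = 87/125 = 0.696
p_lower = 12/125 = 0.096
D = 0.696 - 0.096 = 0.6

0.6


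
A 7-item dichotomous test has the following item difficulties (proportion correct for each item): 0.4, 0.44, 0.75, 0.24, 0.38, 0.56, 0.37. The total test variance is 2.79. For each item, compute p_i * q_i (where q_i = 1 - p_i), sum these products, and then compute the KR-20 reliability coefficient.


For each item, compute p_i * q_i:
  Item 1: 0.4 * 0.6 = 0.24
  Item 2: 0.44 * 0.56 = 0.2464
  Item 3: 0.75 * 0.25 = 0.1875
  Item 4: 0.24 * 0.76 = 0.1824
  Item 5: 0.38 * 0.62 = 0.2356
  Item 6: 0.56 * 0.44 = 0.2464
  Item 7: 0.37 * 0.63 = 0.2331
Sum(p_i * q_i) = 0.24 + 0.2464 + 0.1875 + 0.1824 + 0.2356 + 0.2464 + 0.2331 = 1.5714
KR-20 = (k/(k-1)) * (1 - Sum(p_i*q_i) / Var_total)
= (7/6) * (1 - 1.5714/2.79)
= 1.1667 * 0.4368
KR-20 = 0.5096

0.5096


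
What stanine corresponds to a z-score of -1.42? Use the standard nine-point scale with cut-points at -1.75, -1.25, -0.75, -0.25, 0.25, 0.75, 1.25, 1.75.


Stanine boundaries: [-1.75, -1.25, -0.75, -0.25, 0.25, 0.75, 1.25, 1.75]
z = -1.42
Check each boundary:
  z >= -1.75 -> could be stanine 2
  z < -1.25
  z < -0.75
  z < -0.25
  z < 0.25
  z < 0.75
  z < 1.25
  z < 1.75
Highest qualifying boundary gives stanine = 2

2


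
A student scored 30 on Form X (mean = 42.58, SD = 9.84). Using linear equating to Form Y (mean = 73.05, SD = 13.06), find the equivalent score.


slope = SD_Y / SD_X = 13.06 / 9.84 ~ 1.3272
intercept = mean_Y - slope * mean_X = 73.05 - (13.06 / 9.84) * 42.58 ~ 16.5363
Y = slope * X + intercept. To avoid rounding drift from the rounded slope/intercept, evaluate the equivalent form Y = mean_Y + SD_Y * (X - mean_X) / SD_X at full precision:
Y = 73.05 + 13.06 * (30 - 42.58) / 9.84
Y = 73.05 - 13.06 * 12.58 / 9.84
Y = 73.05 - 164.2948 / 9.84
Y = 73.05 - 16.6966
Y = 56.3534

56.3534


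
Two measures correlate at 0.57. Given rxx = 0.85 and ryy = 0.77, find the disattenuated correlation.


r_corrected = rxy / sqrt(rxx * ryy)
= 0.57 / sqrt(0.85 * 0.77)
= 0.57 / sqrt(0.6545)
= 0.57 / 0.809012
r_corrected = 0.7046

0.7046


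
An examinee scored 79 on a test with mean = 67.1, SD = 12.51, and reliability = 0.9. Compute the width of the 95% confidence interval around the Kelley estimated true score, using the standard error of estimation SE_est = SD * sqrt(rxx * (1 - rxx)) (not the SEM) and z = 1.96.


True score estimate = 0.9*79 + 0.1*67.1 = 77.81
SE_est = SD * sqrt(rxx * (1 - rxx)) = 12.51 * sqrt(0.9 * 0.1) = 12.51 * sqrt(0.09) = 3.753
CI = T_est +/- z * SE_est, so width = 2 * z * SE_est = 2 * 1.96 * 3.753
Width = 14.7118

14.7118


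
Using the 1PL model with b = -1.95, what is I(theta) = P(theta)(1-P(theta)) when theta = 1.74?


P = 1/(1+exp(-(1.74--1.95))) = 0.9756
I = P*(1-P) = 0.9756 * 0.0244
I = 0.0238

0.0238


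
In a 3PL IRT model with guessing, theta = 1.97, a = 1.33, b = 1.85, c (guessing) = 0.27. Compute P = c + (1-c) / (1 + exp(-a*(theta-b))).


logit = 1.33*(1.97 - 1.85) = 0.1596
P* = 1/(1 + exp(-0.1596)) = 0.5398
P = 0.27 + (1 - 0.27) * 0.5398
P = 0.6641

0.6641


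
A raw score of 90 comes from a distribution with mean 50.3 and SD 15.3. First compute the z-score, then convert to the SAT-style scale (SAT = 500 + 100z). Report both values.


z = (X - mean) / SD = (90 - 50.3) / 15.3
z = 39.7 / 15.3
z = 2.5948
SAT-scale = SAT = 500 + 100z
Carry z at full precision (z = 39.7 / 15.3) into the conversion:
SAT-scale = 500 + 100 * (39.7 / 15.3) = 500 + 3970 / 15.3
SAT-scale = 500 + 259.4771
SAT-scale = 759.4771

759.4771


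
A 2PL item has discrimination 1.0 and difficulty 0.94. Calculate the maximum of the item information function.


For 2PL, max info at theta = b = 0.94
I_max = a^2 / 4 = 1.0^2 / 4
= 1.0 / 4
I_max = 0.25

0.25


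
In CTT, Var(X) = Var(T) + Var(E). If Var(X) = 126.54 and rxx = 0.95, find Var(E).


var_true = rxx * var_obs = 0.95 * 126.54 = 120.213
var_error = var_obs - var_true
var_error = 126.54 - 120.213
var_error = 6.327

6.327


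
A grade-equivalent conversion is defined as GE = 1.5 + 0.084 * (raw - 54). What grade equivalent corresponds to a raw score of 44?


raw - median = 44 - 54 = -10
slope * diff = 0.084 * -10 = -0.84
GE = 1.5 + -0.84
GE = 0.66

0.66


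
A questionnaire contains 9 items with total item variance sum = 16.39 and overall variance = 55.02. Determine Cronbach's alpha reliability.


alpha = (k/(k-1)) * (1 - sum(si^2)/s_total^2)
= (9/8) * (1 - 16.39/55.02)
alpha = 0.7899

0.7899


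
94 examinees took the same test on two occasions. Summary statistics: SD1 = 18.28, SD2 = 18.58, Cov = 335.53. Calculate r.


r = cov(X,Y) / (SD_X * SD_Y)
r = 335.53 / (18.28 * 18.58)
r = 335.53 / 339.6424
r = 0.9879

0.9879


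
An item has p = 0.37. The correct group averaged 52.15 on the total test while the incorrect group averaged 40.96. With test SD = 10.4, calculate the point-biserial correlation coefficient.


q = 1 - p = 0.63
rpb = ((M1 - M0) / SD) * sqrt(p * q)
rpb = ((52.15 - 40.96) / 10.4) * sqrt(0.37 * 0.63)
rpb = 0.5195

0.5195


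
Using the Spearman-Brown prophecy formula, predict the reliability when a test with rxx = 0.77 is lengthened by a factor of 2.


r_new = (n * rxx) / (1 + (n-1) * rxx)
r_new = (2 * 0.77) / (1 + 1 * 0.77)
r_new = 1.54 / 1.77
r_new = 0.8701

0.8701


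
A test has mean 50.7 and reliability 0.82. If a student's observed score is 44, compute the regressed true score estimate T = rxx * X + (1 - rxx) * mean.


T_est = rxx * X + (1 - rxx) * mean
T_est = 0.82 * 44 + 0.18 * 50.7
T_est = 36.08 + 9.126
T_est = 45.206

45.206


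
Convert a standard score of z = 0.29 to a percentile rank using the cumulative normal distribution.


CDF(z) = 0.5 * (1 + erf(z/sqrt(2)))
erf(0.2051) = 0.2282
CDF = 0.6141
Percentile rank = 0.6141 * 100 = 61.41

61.41


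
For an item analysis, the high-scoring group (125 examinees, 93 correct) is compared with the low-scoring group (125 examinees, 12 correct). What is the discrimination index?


p_upper = 93/125 = 0.744
p_lower = 12/125 = 0.096
D = 0.744 - 0.096 = 0.648

0.648


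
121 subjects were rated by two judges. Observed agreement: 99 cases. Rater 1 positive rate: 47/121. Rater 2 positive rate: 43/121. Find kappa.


P_o = 99/121 = 0.818182
P_e = (47*43 + 74*78) / 14641 = 0.532272
kappa = (P_o - P_e) / (1 - P_e)
kappa = (0.818182 - 0.532272) / (1 - 0.532272)
kappa = 0.6113

0.6113


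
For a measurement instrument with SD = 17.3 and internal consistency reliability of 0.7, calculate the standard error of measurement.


SEM = SD * sqrt(1 - rxx)
SEM = 17.3 * sqrt(1 - 0.7)
SEM = 17.3 * sqrt(0.3) = 17.3 * 0.547723
SEM = 9.4756

9.4756


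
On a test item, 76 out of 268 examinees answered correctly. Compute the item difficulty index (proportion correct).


Item difficulty p = number correct / total examinees
p = 76 / 268
p = 0.2836

0.2836


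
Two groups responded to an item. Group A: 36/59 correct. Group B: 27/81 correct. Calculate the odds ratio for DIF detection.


Odds_A = 36/23 = 1.5652
Odds_B = 27/54 = 0.5
OR = Odds_A / Odds_B = 1.5652 / 0.5
Exactly, OR = (36 * 54) / (23 * 27) = 1944 / 621
OR = 3.1304

3.1304


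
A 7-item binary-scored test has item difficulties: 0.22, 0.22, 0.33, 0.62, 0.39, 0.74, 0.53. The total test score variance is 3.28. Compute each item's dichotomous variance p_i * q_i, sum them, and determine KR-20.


For each item, compute p_i * q_i:
  Item 1: 0.22 * 0.78 = 0.1716
  Item 2: 0.22 * 0.78 = 0.1716
  Item 3: 0.33 * 0.67 = 0.2211
  Item 4: 0.62 * 0.38 = 0.2356
  Item 5: 0.39 * 0.61 = 0.2379
  Item 6: 0.74 * 0.26 = 0.1924
  Item 7: 0.53 * 0.47 = 0.2491
Sum(p_i * q_i) = 0.1716 + 0.1716 + 0.2211 + 0.2356 + 0.2379 + 0.1924 + 0.2491 = 1.4793
KR-20 = (k/(k-1)) * (1 - Sum(p_i*q_i) / Var_total)
= (7/6) * (1 - 1.4793/3.28)
= 1.1667 * 0.549
KR-20 = 0.6405

0.6405
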